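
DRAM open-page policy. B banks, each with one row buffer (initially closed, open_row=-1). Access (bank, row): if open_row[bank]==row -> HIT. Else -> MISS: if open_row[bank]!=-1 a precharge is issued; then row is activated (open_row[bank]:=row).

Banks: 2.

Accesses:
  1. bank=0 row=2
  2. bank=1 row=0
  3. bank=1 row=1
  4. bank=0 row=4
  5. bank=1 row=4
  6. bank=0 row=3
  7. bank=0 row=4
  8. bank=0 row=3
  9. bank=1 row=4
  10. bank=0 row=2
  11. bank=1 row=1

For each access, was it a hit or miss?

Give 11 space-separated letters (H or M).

Answer: M M M M M M M M H M M

Derivation:
Acc 1: bank0 row2 -> MISS (open row2); precharges=0
Acc 2: bank1 row0 -> MISS (open row0); precharges=0
Acc 3: bank1 row1 -> MISS (open row1); precharges=1
Acc 4: bank0 row4 -> MISS (open row4); precharges=2
Acc 5: bank1 row4 -> MISS (open row4); precharges=3
Acc 6: bank0 row3 -> MISS (open row3); precharges=4
Acc 7: bank0 row4 -> MISS (open row4); precharges=5
Acc 8: bank0 row3 -> MISS (open row3); precharges=6
Acc 9: bank1 row4 -> HIT
Acc 10: bank0 row2 -> MISS (open row2); precharges=7
Acc 11: bank1 row1 -> MISS (open row1); precharges=8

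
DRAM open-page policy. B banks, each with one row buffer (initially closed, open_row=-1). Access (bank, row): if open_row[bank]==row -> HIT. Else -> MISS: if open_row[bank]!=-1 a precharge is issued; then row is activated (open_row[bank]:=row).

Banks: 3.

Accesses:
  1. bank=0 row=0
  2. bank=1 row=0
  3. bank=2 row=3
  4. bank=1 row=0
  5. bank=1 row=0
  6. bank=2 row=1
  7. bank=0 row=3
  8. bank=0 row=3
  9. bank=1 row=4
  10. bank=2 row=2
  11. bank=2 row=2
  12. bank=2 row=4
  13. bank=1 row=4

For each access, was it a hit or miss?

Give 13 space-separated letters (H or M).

Answer: M M M H H M M H M M H M H

Derivation:
Acc 1: bank0 row0 -> MISS (open row0); precharges=0
Acc 2: bank1 row0 -> MISS (open row0); precharges=0
Acc 3: bank2 row3 -> MISS (open row3); precharges=0
Acc 4: bank1 row0 -> HIT
Acc 5: bank1 row0 -> HIT
Acc 6: bank2 row1 -> MISS (open row1); precharges=1
Acc 7: bank0 row3 -> MISS (open row3); precharges=2
Acc 8: bank0 row3 -> HIT
Acc 9: bank1 row4 -> MISS (open row4); precharges=3
Acc 10: bank2 row2 -> MISS (open row2); precharges=4
Acc 11: bank2 row2 -> HIT
Acc 12: bank2 row4 -> MISS (open row4); precharges=5
Acc 13: bank1 row4 -> HIT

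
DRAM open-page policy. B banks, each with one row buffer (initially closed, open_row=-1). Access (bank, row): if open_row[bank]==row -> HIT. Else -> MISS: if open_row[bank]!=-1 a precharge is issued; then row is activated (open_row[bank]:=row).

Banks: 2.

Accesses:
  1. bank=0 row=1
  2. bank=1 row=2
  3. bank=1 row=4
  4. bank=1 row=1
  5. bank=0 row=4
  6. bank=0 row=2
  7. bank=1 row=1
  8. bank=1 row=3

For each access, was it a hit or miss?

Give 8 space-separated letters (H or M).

Answer: M M M M M M H M

Derivation:
Acc 1: bank0 row1 -> MISS (open row1); precharges=0
Acc 2: bank1 row2 -> MISS (open row2); precharges=0
Acc 3: bank1 row4 -> MISS (open row4); precharges=1
Acc 4: bank1 row1 -> MISS (open row1); precharges=2
Acc 5: bank0 row4 -> MISS (open row4); precharges=3
Acc 6: bank0 row2 -> MISS (open row2); precharges=4
Acc 7: bank1 row1 -> HIT
Acc 8: bank1 row3 -> MISS (open row3); precharges=5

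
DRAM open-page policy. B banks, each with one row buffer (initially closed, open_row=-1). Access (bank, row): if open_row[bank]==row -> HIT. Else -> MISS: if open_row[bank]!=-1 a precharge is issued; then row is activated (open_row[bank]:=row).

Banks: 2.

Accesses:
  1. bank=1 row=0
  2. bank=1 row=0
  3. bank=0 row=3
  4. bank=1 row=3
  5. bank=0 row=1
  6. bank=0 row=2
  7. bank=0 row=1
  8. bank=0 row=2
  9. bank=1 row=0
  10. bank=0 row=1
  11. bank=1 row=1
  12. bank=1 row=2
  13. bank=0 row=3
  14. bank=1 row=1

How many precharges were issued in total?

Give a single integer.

Acc 1: bank1 row0 -> MISS (open row0); precharges=0
Acc 2: bank1 row0 -> HIT
Acc 3: bank0 row3 -> MISS (open row3); precharges=0
Acc 4: bank1 row3 -> MISS (open row3); precharges=1
Acc 5: bank0 row1 -> MISS (open row1); precharges=2
Acc 6: bank0 row2 -> MISS (open row2); precharges=3
Acc 7: bank0 row1 -> MISS (open row1); precharges=4
Acc 8: bank0 row2 -> MISS (open row2); precharges=5
Acc 9: bank1 row0 -> MISS (open row0); precharges=6
Acc 10: bank0 row1 -> MISS (open row1); precharges=7
Acc 11: bank1 row1 -> MISS (open row1); precharges=8
Acc 12: bank1 row2 -> MISS (open row2); precharges=9
Acc 13: bank0 row3 -> MISS (open row3); precharges=10
Acc 14: bank1 row1 -> MISS (open row1); precharges=11

Answer: 11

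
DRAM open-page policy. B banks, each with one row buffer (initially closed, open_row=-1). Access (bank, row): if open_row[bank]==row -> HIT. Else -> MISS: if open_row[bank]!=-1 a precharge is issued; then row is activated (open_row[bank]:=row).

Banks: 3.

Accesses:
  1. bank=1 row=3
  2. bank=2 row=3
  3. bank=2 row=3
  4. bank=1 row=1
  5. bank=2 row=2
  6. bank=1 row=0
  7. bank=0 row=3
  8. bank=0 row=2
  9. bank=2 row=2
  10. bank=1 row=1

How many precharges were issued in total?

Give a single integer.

Answer: 5

Derivation:
Acc 1: bank1 row3 -> MISS (open row3); precharges=0
Acc 2: bank2 row3 -> MISS (open row3); precharges=0
Acc 3: bank2 row3 -> HIT
Acc 4: bank1 row1 -> MISS (open row1); precharges=1
Acc 5: bank2 row2 -> MISS (open row2); precharges=2
Acc 6: bank1 row0 -> MISS (open row0); precharges=3
Acc 7: bank0 row3 -> MISS (open row3); precharges=3
Acc 8: bank0 row2 -> MISS (open row2); precharges=4
Acc 9: bank2 row2 -> HIT
Acc 10: bank1 row1 -> MISS (open row1); precharges=5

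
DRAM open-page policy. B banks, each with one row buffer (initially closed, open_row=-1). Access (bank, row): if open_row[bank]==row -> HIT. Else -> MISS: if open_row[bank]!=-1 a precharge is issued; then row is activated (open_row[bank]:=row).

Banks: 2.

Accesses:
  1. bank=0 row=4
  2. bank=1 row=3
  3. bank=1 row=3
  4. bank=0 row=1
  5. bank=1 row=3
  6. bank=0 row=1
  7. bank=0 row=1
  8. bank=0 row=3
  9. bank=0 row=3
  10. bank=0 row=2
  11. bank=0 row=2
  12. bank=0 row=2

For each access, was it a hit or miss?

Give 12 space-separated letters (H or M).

Answer: M M H M H H H M H M H H

Derivation:
Acc 1: bank0 row4 -> MISS (open row4); precharges=0
Acc 2: bank1 row3 -> MISS (open row3); precharges=0
Acc 3: bank1 row3 -> HIT
Acc 4: bank0 row1 -> MISS (open row1); precharges=1
Acc 5: bank1 row3 -> HIT
Acc 6: bank0 row1 -> HIT
Acc 7: bank0 row1 -> HIT
Acc 8: bank0 row3 -> MISS (open row3); precharges=2
Acc 9: bank0 row3 -> HIT
Acc 10: bank0 row2 -> MISS (open row2); precharges=3
Acc 11: bank0 row2 -> HIT
Acc 12: bank0 row2 -> HIT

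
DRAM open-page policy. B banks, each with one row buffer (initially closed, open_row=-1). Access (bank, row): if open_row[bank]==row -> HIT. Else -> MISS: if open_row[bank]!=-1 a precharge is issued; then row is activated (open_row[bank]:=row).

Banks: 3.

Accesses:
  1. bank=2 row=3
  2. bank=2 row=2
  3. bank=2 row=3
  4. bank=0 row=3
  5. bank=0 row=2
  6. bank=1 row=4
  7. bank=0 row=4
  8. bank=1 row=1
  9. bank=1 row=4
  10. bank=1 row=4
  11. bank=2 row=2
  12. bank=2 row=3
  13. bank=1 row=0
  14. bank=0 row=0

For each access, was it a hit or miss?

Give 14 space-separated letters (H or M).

Acc 1: bank2 row3 -> MISS (open row3); precharges=0
Acc 2: bank2 row2 -> MISS (open row2); precharges=1
Acc 3: bank2 row3 -> MISS (open row3); precharges=2
Acc 4: bank0 row3 -> MISS (open row3); precharges=2
Acc 5: bank0 row2 -> MISS (open row2); precharges=3
Acc 6: bank1 row4 -> MISS (open row4); precharges=3
Acc 7: bank0 row4 -> MISS (open row4); precharges=4
Acc 8: bank1 row1 -> MISS (open row1); precharges=5
Acc 9: bank1 row4 -> MISS (open row4); precharges=6
Acc 10: bank1 row4 -> HIT
Acc 11: bank2 row2 -> MISS (open row2); precharges=7
Acc 12: bank2 row3 -> MISS (open row3); precharges=8
Acc 13: bank1 row0 -> MISS (open row0); precharges=9
Acc 14: bank0 row0 -> MISS (open row0); precharges=10

Answer: M M M M M M M M M H M M M M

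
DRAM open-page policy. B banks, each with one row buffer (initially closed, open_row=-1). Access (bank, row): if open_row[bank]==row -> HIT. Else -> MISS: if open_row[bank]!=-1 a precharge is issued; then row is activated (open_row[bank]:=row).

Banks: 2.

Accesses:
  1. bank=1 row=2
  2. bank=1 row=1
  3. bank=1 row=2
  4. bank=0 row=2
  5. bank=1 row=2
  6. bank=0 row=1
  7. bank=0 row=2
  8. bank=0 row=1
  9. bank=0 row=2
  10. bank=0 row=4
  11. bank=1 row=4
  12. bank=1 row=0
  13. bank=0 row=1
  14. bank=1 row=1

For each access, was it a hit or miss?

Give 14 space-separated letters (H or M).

Acc 1: bank1 row2 -> MISS (open row2); precharges=0
Acc 2: bank1 row1 -> MISS (open row1); precharges=1
Acc 3: bank1 row2 -> MISS (open row2); precharges=2
Acc 4: bank0 row2 -> MISS (open row2); precharges=2
Acc 5: bank1 row2 -> HIT
Acc 6: bank0 row1 -> MISS (open row1); precharges=3
Acc 7: bank0 row2 -> MISS (open row2); precharges=4
Acc 8: bank0 row1 -> MISS (open row1); precharges=5
Acc 9: bank0 row2 -> MISS (open row2); precharges=6
Acc 10: bank0 row4 -> MISS (open row4); precharges=7
Acc 11: bank1 row4 -> MISS (open row4); precharges=8
Acc 12: bank1 row0 -> MISS (open row0); precharges=9
Acc 13: bank0 row1 -> MISS (open row1); precharges=10
Acc 14: bank1 row1 -> MISS (open row1); precharges=11

Answer: M M M M H M M M M M M M M M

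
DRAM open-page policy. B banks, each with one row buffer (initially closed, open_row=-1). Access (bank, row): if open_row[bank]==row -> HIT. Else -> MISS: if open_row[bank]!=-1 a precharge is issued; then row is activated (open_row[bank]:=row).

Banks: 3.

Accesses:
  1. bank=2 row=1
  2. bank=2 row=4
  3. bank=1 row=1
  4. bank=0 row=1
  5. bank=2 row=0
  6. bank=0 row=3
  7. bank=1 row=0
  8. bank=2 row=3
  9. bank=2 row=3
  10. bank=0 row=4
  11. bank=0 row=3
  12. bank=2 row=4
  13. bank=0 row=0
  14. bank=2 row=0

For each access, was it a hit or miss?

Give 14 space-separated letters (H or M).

Acc 1: bank2 row1 -> MISS (open row1); precharges=0
Acc 2: bank2 row4 -> MISS (open row4); precharges=1
Acc 3: bank1 row1 -> MISS (open row1); precharges=1
Acc 4: bank0 row1 -> MISS (open row1); precharges=1
Acc 5: bank2 row0 -> MISS (open row0); precharges=2
Acc 6: bank0 row3 -> MISS (open row3); precharges=3
Acc 7: bank1 row0 -> MISS (open row0); precharges=4
Acc 8: bank2 row3 -> MISS (open row3); precharges=5
Acc 9: bank2 row3 -> HIT
Acc 10: bank0 row4 -> MISS (open row4); precharges=6
Acc 11: bank0 row3 -> MISS (open row3); precharges=7
Acc 12: bank2 row4 -> MISS (open row4); precharges=8
Acc 13: bank0 row0 -> MISS (open row0); precharges=9
Acc 14: bank2 row0 -> MISS (open row0); precharges=10

Answer: M M M M M M M M H M M M M M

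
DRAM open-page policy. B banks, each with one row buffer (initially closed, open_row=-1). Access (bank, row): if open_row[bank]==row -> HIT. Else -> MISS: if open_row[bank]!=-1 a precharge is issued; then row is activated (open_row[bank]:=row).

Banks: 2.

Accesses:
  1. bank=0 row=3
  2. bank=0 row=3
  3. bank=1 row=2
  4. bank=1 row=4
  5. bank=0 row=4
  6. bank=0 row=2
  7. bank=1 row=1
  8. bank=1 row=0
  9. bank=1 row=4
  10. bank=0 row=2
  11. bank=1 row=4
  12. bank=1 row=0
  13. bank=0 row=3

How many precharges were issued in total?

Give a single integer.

Acc 1: bank0 row3 -> MISS (open row3); precharges=0
Acc 2: bank0 row3 -> HIT
Acc 3: bank1 row2 -> MISS (open row2); precharges=0
Acc 4: bank1 row4 -> MISS (open row4); precharges=1
Acc 5: bank0 row4 -> MISS (open row4); precharges=2
Acc 6: bank0 row2 -> MISS (open row2); precharges=3
Acc 7: bank1 row1 -> MISS (open row1); precharges=4
Acc 8: bank1 row0 -> MISS (open row0); precharges=5
Acc 9: bank1 row4 -> MISS (open row4); precharges=6
Acc 10: bank0 row2 -> HIT
Acc 11: bank1 row4 -> HIT
Acc 12: bank1 row0 -> MISS (open row0); precharges=7
Acc 13: bank0 row3 -> MISS (open row3); precharges=8

Answer: 8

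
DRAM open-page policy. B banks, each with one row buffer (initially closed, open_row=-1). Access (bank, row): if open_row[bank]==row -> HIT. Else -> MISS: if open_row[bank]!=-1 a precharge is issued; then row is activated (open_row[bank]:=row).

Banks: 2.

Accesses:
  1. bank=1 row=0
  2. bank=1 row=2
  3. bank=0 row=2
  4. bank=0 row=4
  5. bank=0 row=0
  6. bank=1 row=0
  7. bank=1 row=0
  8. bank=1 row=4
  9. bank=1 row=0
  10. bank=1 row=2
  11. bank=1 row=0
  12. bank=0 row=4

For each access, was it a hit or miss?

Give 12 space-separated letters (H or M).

Answer: M M M M M M H M M M M M

Derivation:
Acc 1: bank1 row0 -> MISS (open row0); precharges=0
Acc 2: bank1 row2 -> MISS (open row2); precharges=1
Acc 3: bank0 row2 -> MISS (open row2); precharges=1
Acc 4: bank0 row4 -> MISS (open row4); precharges=2
Acc 5: bank0 row0 -> MISS (open row0); precharges=3
Acc 6: bank1 row0 -> MISS (open row0); precharges=4
Acc 7: bank1 row0 -> HIT
Acc 8: bank1 row4 -> MISS (open row4); precharges=5
Acc 9: bank1 row0 -> MISS (open row0); precharges=6
Acc 10: bank1 row2 -> MISS (open row2); precharges=7
Acc 11: bank1 row0 -> MISS (open row0); precharges=8
Acc 12: bank0 row4 -> MISS (open row4); precharges=9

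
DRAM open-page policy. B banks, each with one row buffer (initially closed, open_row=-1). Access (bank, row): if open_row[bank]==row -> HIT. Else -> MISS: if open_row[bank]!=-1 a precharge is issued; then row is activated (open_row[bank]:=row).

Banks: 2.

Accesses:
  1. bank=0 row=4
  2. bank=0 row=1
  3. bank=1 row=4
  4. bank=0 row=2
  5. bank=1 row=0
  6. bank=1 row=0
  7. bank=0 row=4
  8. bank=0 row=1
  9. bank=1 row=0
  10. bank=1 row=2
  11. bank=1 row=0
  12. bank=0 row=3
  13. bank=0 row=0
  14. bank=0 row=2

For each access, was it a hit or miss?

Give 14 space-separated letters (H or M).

Acc 1: bank0 row4 -> MISS (open row4); precharges=0
Acc 2: bank0 row1 -> MISS (open row1); precharges=1
Acc 3: bank1 row4 -> MISS (open row4); precharges=1
Acc 4: bank0 row2 -> MISS (open row2); precharges=2
Acc 5: bank1 row0 -> MISS (open row0); precharges=3
Acc 6: bank1 row0 -> HIT
Acc 7: bank0 row4 -> MISS (open row4); precharges=4
Acc 8: bank0 row1 -> MISS (open row1); precharges=5
Acc 9: bank1 row0 -> HIT
Acc 10: bank1 row2 -> MISS (open row2); precharges=6
Acc 11: bank1 row0 -> MISS (open row0); precharges=7
Acc 12: bank0 row3 -> MISS (open row3); precharges=8
Acc 13: bank0 row0 -> MISS (open row0); precharges=9
Acc 14: bank0 row2 -> MISS (open row2); precharges=10

Answer: M M M M M H M M H M M M M M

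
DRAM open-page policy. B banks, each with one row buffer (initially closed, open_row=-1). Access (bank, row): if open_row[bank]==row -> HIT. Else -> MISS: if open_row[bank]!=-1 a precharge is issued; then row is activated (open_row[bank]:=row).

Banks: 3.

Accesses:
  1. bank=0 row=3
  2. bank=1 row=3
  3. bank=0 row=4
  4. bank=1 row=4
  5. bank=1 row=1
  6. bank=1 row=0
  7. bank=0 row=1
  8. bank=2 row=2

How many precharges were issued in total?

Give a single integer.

Answer: 5

Derivation:
Acc 1: bank0 row3 -> MISS (open row3); precharges=0
Acc 2: bank1 row3 -> MISS (open row3); precharges=0
Acc 3: bank0 row4 -> MISS (open row4); precharges=1
Acc 4: bank1 row4 -> MISS (open row4); precharges=2
Acc 5: bank1 row1 -> MISS (open row1); precharges=3
Acc 6: bank1 row0 -> MISS (open row0); precharges=4
Acc 7: bank0 row1 -> MISS (open row1); precharges=5
Acc 8: bank2 row2 -> MISS (open row2); precharges=5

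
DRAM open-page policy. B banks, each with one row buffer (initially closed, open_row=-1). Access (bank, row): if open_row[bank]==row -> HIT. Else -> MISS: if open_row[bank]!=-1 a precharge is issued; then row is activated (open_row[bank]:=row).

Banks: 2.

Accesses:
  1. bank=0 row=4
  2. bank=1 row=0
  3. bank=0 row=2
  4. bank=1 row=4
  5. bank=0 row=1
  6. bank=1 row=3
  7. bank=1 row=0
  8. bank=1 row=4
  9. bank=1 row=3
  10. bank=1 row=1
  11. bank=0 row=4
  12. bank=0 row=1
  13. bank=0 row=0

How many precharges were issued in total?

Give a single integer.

Acc 1: bank0 row4 -> MISS (open row4); precharges=0
Acc 2: bank1 row0 -> MISS (open row0); precharges=0
Acc 3: bank0 row2 -> MISS (open row2); precharges=1
Acc 4: bank1 row4 -> MISS (open row4); precharges=2
Acc 5: bank0 row1 -> MISS (open row1); precharges=3
Acc 6: bank1 row3 -> MISS (open row3); precharges=4
Acc 7: bank1 row0 -> MISS (open row0); precharges=5
Acc 8: bank1 row4 -> MISS (open row4); precharges=6
Acc 9: bank1 row3 -> MISS (open row3); precharges=7
Acc 10: bank1 row1 -> MISS (open row1); precharges=8
Acc 11: bank0 row4 -> MISS (open row4); precharges=9
Acc 12: bank0 row1 -> MISS (open row1); precharges=10
Acc 13: bank0 row0 -> MISS (open row0); precharges=11

Answer: 11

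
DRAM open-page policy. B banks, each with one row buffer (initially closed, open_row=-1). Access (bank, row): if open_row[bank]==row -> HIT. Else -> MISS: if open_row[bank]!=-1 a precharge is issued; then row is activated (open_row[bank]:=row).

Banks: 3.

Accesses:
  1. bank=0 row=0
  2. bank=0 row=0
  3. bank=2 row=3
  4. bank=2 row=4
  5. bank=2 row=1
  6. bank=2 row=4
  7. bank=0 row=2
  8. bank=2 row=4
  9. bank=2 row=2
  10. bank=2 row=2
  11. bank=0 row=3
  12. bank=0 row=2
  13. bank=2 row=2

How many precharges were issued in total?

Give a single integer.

Acc 1: bank0 row0 -> MISS (open row0); precharges=0
Acc 2: bank0 row0 -> HIT
Acc 3: bank2 row3 -> MISS (open row3); precharges=0
Acc 4: bank2 row4 -> MISS (open row4); precharges=1
Acc 5: bank2 row1 -> MISS (open row1); precharges=2
Acc 6: bank2 row4 -> MISS (open row4); precharges=3
Acc 7: bank0 row2 -> MISS (open row2); precharges=4
Acc 8: bank2 row4 -> HIT
Acc 9: bank2 row2 -> MISS (open row2); precharges=5
Acc 10: bank2 row2 -> HIT
Acc 11: bank0 row3 -> MISS (open row3); precharges=6
Acc 12: bank0 row2 -> MISS (open row2); precharges=7
Acc 13: bank2 row2 -> HIT

Answer: 7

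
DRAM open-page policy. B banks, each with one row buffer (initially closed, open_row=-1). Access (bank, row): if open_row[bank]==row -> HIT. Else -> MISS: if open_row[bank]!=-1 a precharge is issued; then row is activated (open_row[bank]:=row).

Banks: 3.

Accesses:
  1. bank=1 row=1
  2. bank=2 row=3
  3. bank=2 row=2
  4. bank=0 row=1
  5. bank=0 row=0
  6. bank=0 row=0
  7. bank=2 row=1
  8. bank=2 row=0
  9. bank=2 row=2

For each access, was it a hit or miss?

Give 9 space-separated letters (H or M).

Answer: M M M M M H M M M

Derivation:
Acc 1: bank1 row1 -> MISS (open row1); precharges=0
Acc 2: bank2 row3 -> MISS (open row3); precharges=0
Acc 3: bank2 row2 -> MISS (open row2); precharges=1
Acc 4: bank0 row1 -> MISS (open row1); precharges=1
Acc 5: bank0 row0 -> MISS (open row0); precharges=2
Acc 6: bank0 row0 -> HIT
Acc 7: bank2 row1 -> MISS (open row1); precharges=3
Acc 8: bank2 row0 -> MISS (open row0); precharges=4
Acc 9: bank2 row2 -> MISS (open row2); precharges=5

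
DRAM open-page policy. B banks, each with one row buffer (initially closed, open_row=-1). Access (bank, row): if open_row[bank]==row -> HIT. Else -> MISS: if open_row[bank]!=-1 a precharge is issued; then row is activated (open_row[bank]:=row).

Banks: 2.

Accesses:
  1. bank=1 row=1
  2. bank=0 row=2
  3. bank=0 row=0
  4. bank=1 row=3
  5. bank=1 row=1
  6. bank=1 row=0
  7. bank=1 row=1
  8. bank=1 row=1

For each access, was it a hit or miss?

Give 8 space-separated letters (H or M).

Answer: M M M M M M M H

Derivation:
Acc 1: bank1 row1 -> MISS (open row1); precharges=0
Acc 2: bank0 row2 -> MISS (open row2); precharges=0
Acc 3: bank0 row0 -> MISS (open row0); precharges=1
Acc 4: bank1 row3 -> MISS (open row3); precharges=2
Acc 5: bank1 row1 -> MISS (open row1); precharges=3
Acc 6: bank1 row0 -> MISS (open row0); precharges=4
Acc 7: bank1 row1 -> MISS (open row1); precharges=5
Acc 8: bank1 row1 -> HIT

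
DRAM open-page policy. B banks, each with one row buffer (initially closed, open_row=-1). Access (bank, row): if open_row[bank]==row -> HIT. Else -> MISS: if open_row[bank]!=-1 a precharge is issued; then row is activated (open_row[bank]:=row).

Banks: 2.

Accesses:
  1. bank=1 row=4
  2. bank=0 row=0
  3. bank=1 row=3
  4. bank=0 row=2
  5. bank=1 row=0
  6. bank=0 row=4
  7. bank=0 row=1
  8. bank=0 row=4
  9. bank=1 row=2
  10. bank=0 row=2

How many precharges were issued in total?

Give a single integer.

Answer: 8

Derivation:
Acc 1: bank1 row4 -> MISS (open row4); precharges=0
Acc 2: bank0 row0 -> MISS (open row0); precharges=0
Acc 3: bank1 row3 -> MISS (open row3); precharges=1
Acc 4: bank0 row2 -> MISS (open row2); precharges=2
Acc 5: bank1 row0 -> MISS (open row0); precharges=3
Acc 6: bank0 row4 -> MISS (open row4); precharges=4
Acc 7: bank0 row1 -> MISS (open row1); precharges=5
Acc 8: bank0 row4 -> MISS (open row4); precharges=6
Acc 9: bank1 row2 -> MISS (open row2); precharges=7
Acc 10: bank0 row2 -> MISS (open row2); precharges=8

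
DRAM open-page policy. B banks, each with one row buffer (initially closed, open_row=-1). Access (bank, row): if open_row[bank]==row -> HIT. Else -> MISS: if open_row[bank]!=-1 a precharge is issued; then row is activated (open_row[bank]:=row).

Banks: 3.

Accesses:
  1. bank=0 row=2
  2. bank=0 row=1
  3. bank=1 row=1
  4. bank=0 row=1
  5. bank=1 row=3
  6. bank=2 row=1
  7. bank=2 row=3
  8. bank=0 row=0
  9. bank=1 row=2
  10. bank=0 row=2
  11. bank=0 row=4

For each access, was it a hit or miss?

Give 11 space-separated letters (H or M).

Acc 1: bank0 row2 -> MISS (open row2); precharges=0
Acc 2: bank0 row1 -> MISS (open row1); precharges=1
Acc 3: bank1 row1 -> MISS (open row1); precharges=1
Acc 4: bank0 row1 -> HIT
Acc 5: bank1 row3 -> MISS (open row3); precharges=2
Acc 6: bank2 row1 -> MISS (open row1); precharges=2
Acc 7: bank2 row3 -> MISS (open row3); precharges=3
Acc 8: bank0 row0 -> MISS (open row0); precharges=4
Acc 9: bank1 row2 -> MISS (open row2); precharges=5
Acc 10: bank0 row2 -> MISS (open row2); precharges=6
Acc 11: bank0 row4 -> MISS (open row4); precharges=7

Answer: M M M H M M M M M M M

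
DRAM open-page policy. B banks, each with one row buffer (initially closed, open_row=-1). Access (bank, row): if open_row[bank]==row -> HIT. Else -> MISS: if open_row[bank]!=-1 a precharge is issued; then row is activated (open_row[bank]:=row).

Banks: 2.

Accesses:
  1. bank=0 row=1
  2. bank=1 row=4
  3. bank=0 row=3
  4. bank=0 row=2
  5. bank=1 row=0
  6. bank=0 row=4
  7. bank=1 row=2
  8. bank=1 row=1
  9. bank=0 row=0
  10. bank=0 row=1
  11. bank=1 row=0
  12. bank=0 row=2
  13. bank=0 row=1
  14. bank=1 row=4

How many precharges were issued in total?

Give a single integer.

Answer: 12

Derivation:
Acc 1: bank0 row1 -> MISS (open row1); precharges=0
Acc 2: bank1 row4 -> MISS (open row4); precharges=0
Acc 3: bank0 row3 -> MISS (open row3); precharges=1
Acc 4: bank0 row2 -> MISS (open row2); precharges=2
Acc 5: bank1 row0 -> MISS (open row0); precharges=3
Acc 6: bank0 row4 -> MISS (open row4); precharges=4
Acc 7: bank1 row2 -> MISS (open row2); precharges=5
Acc 8: bank1 row1 -> MISS (open row1); precharges=6
Acc 9: bank0 row0 -> MISS (open row0); precharges=7
Acc 10: bank0 row1 -> MISS (open row1); precharges=8
Acc 11: bank1 row0 -> MISS (open row0); precharges=9
Acc 12: bank0 row2 -> MISS (open row2); precharges=10
Acc 13: bank0 row1 -> MISS (open row1); precharges=11
Acc 14: bank1 row4 -> MISS (open row4); precharges=12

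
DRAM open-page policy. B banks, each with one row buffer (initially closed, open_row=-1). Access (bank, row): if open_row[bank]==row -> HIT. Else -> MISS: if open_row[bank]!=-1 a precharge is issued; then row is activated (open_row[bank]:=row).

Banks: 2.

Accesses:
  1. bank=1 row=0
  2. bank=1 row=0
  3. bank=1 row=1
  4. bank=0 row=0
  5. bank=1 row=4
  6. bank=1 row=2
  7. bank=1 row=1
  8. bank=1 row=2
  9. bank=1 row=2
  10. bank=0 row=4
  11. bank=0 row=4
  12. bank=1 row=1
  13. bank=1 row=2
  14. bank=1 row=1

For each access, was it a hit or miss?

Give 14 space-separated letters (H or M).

Acc 1: bank1 row0 -> MISS (open row0); precharges=0
Acc 2: bank1 row0 -> HIT
Acc 3: bank1 row1 -> MISS (open row1); precharges=1
Acc 4: bank0 row0 -> MISS (open row0); precharges=1
Acc 5: bank1 row4 -> MISS (open row4); precharges=2
Acc 6: bank1 row2 -> MISS (open row2); precharges=3
Acc 7: bank1 row1 -> MISS (open row1); precharges=4
Acc 8: bank1 row2 -> MISS (open row2); precharges=5
Acc 9: bank1 row2 -> HIT
Acc 10: bank0 row4 -> MISS (open row4); precharges=6
Acc 11: bank0 row4 -> HIT
Acc 12: bank1 row1 -> MISS (open row1); precharges=7
Acc 13: bank1 row2 -> MISS (open row2); precharges=8
Acc 14: bank1 row1 -> MISS (open row1); precharges=9

Answer: M H M M M M M M H M H M M M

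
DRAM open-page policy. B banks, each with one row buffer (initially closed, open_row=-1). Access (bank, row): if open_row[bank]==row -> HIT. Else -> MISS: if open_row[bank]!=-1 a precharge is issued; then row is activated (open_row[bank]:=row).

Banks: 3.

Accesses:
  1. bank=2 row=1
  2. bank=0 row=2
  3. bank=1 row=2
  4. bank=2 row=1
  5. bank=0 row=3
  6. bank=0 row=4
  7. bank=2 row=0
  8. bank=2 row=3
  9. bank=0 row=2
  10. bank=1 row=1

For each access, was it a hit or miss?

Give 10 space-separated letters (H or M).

Answer: M M M H M M M M M M

Derivation:
Acc 1: bank2 row1 -> MISS (open row1); precharges=0
Acc 2: bank0 row2 -> MISS (open row2); precharges=0
Acc 3: bank1 row2 -> MISS (open row2); precharges=0
Acc 4: bank2 row1 -> HIT
Acc 5: bank0 row3 -> MISS (open row3); precharges=1
Acc 6: bank0 row4 -> MISS (open row4); precharges=2
Acc 7: bank2 row0 -> MISS (open row0); precharges=3
Acc 8: bank2 row3 -> MISS (open row3); precharges=4
Acc 9: bank0 row2 -> MISS (open row2); precharges=5
Acc 10: bank1 row1 -> MISS (open row1); precharges=6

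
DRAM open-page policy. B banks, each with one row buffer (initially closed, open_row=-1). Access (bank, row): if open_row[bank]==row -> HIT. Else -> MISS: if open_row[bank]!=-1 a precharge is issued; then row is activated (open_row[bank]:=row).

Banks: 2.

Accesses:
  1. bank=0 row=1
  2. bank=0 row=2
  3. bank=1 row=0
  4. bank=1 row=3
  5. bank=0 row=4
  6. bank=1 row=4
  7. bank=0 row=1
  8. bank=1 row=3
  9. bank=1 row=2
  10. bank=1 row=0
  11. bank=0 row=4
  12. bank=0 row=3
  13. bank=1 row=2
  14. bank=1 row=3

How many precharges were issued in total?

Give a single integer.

Answer: 12

Derivation:
Acc 1: bank0 row1 -> MISS (open row1); precharges=0
Acc 2: bank0 row2 -> MISS (open row2); precharges=1
Acc 3: bank1 row0 -> MISS (open row0); precharges=1
Acc 4: bank1 row3 -> MISS (open row3); precharges=2
Acc 5: bank0 row4 -> MISS (open row4); precharges=3
Acc 6: bank1 row4 -> MISS (open row4); precharges=4
Acc 7: bank0 row1 -> MISS (open row1); precharges=5
Acc 8: bank1 row3 -> MISS (open row3); precharges=6
Acc 9: bank1 row2 -> MISS (open row2); precharges=7
Acc 10: bank1 row0 -> MISS (open row0); precharges=8
Acc 11: bank0 row4 -> MISS (open row4); precharges=9
Acc 12: bank0 row3 -> MISS (open row3); precharges=10
Acc 13: bank1 row2 -> MISS (open row2); precharges=11
Acc 14: bank1 row3 -> MISS (open row3); precharges=12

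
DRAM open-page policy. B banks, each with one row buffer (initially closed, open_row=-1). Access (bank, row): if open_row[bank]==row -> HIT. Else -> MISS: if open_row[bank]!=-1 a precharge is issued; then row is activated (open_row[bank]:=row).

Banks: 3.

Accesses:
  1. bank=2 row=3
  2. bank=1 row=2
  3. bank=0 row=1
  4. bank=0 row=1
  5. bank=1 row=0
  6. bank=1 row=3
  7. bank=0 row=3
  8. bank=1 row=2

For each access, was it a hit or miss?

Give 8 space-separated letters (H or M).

Acc 1: bank2 row3 -> MISS (open row3); precharges=0
Acc 2: bank1 row2 -> MISS (open row2); precharges=0
Acc 3: bank0 row1 -> MISS (open row1); precharges=0
Acc 4: bank0 row1 -> HIT
Acc 5: bank1 row0 -> MISS (open row0); precharges=1
Acc 6: bank1 row3 -> MISS (open row3); precharges=2
Acc 7: bank0 row3 -> MISS (open row3); precharges=3
Acc 8: bank1 row2 -> MISS (open row2); precharges=4

Answer: M M M H M M M M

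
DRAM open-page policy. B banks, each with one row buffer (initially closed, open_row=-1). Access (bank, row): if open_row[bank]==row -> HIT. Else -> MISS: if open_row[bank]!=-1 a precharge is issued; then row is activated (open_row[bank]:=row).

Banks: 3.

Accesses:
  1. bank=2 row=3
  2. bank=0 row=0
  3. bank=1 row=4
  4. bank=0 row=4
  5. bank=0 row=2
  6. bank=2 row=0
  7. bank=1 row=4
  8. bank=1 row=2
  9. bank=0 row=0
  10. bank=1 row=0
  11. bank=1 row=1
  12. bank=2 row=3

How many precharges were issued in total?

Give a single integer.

Acc 1: bank2 row3 -> MISS (open row3); precharges=0
Acc 2: bank0 row0 -> MISS (open row0); precharges=0
Acc 3: bank1 row4 -> MISS (open row4); precharges=0
Acc 4: bank0 row4 -> MISS (open row4); precharges=1
Acc 5: bank0 row2 -> MISS (open row2); precharges=2
Acc 6: bank2 row0 -> MISS (open row0); precharges=3
Acc 7: bank1 row4 -> HIT
Acc 8: bank1 row2 -> MISS (open row2); precharges=4
Acc 9: bank0 row0 -> MISS (open row0); precharges=5
Acc 10: bank1 row0 -> MISS (open row0); precharges=6
Acc 11: bank1 row1 -> MISS (open row1); precharges=7
Acc 12: bank2 row3 -> MISS (open row3); precharges=8

Answer: 8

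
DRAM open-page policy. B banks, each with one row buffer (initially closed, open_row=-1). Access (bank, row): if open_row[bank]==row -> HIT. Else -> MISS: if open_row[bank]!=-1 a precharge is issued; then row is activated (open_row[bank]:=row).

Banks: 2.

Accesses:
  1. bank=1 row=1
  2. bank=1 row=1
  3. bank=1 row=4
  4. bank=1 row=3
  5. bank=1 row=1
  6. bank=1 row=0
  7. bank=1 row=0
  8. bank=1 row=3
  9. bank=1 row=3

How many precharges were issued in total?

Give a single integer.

Answer: 5

Derivation:
Acc 1: bank1 row1 -> MISS (open row1); precharges=0
Acc 2: bank1 row1 -> HIT
Acc 3: bank1 row4 -> MISS (open row4); precharges=1
Acc 4: bank1 row3 -> MISS (open row3); precharges=2
Acc 5: bank1 row1 -> MISS (open row1); precharges=3
Acc 6: bank1 row0 -> MISS (open row0); precharges=4
Acc 7: bank1 row0 -> HIT
Acc 8: bank1 row3 -> MISS (open row3); precharges=5
Acc 9: bank1 row3 -> HIT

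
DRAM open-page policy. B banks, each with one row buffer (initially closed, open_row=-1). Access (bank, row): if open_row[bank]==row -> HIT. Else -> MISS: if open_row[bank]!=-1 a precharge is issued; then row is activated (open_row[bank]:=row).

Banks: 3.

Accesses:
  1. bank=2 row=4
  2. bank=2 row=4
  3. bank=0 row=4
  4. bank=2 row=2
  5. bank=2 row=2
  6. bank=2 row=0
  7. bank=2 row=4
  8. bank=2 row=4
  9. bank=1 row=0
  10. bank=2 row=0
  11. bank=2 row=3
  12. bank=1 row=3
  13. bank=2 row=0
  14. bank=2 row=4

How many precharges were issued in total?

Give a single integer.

Acc 1: bank2 row4 -> MISS (open row4); precharges=0
Acc 2: bank2 row4 -> HIT
Acc 3: bank0 row4 -> MISS (open row4); precharges=0
Acc 4: bank2 row2 -> MISS (open row2); precharges=1
Acc 5: bank2 row2 -> HIT
Acc 6: bank2 row0 -> MISS (open row0); precharges=2
Acc 7: bank2 row4 -> MISS (open row4); precharges=3
Acc 8: bank2 row4 -> HIT
Acc 9: bank1 row0 -> MISS (open row0); precharges=3
Acc 10: bank2 row0 -> MISS (open row0); precharges=4
Acc 11: bank2 row3 -> MISS (open row3); precharges=5
Acc 12: bank1 row3 -> MISS (open row3); precharges=6
Acc 13: bank2 row0 -> MISS (open row0); precharges=7
Acc 14: bank2 row4 -> MISS (open row4); precharges=8

Answer: 8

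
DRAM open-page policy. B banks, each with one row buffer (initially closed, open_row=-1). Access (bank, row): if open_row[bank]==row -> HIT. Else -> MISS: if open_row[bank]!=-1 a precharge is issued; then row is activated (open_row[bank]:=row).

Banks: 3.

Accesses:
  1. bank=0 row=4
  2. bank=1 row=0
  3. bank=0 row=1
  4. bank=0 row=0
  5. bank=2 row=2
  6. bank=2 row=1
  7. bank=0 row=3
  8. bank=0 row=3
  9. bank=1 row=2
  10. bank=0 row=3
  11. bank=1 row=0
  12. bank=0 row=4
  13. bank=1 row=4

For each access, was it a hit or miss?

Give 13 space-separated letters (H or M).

Answer: M M M M M M M H M H M M M

Derivation:
Acc 1: bank0 row4 -> MISS (open row4); precharges=0
Acc 2: bank1 row0 -> MISS (open row0); precharges=0
Acc 3: bank0 row1 -> MISS (open row1); precharges=1
Acc 4: bank0 row0 -> MISS (open row0); precharges=2
Acc 5: bank2 row2 -> MISS (open row2); precharges=2
Acc 6: bank2 row1 -> MISS (open row1); precharges=3
Acc 7: bank0 row3 -> MISS (open row3); precharges=4
Acc 8: bank0 row3 -> HIT
Acc 9: bank1 row2 -> MISS (open row2); precharges=5
Acc 10: bank0 row3 -> HIT
Acc 11: bank1 row0 -> MISS (open row0); precharges=6
Acc 12: bank0 row4 -> MISS (open row4); precharges=7
Acc 13: bank1 row4 -> MISS (open row4); precharges=8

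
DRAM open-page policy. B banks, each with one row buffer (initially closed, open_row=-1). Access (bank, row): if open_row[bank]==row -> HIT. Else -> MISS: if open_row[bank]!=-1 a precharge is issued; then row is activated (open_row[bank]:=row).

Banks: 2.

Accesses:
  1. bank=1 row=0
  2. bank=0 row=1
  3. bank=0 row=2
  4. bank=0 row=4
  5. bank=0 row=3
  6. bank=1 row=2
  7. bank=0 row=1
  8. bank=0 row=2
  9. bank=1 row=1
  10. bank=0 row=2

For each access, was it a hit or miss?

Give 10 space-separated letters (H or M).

Answer: M M M M M M M M M H

Derivation:
Acc 1: bank1 row0 -> MISS (open row0); precharges=0
Acc 2: bank0 row1 -> MISS (open row1); precharges=0
Acc 3: bank0 row2 -> MISS (open row2); precharges=1
Acc 4: bank0 row4 -> MISS (open row4); precharges=2
Acc 5: bank0 row3 -> MISS (open row3); precharges=3
Acc 6: bank1 row2 -> MISS (open row2); precharges=4
Acc 7: bank0 row1 -> MISS (open row1); precharges=5
Acc 8: bank0 row2 -> MISS (open row2); precharges=6
Acc 9: bank1 row1 -> MISS (open row1); precharges=7
Acc 10: bank0 row2 -> HIT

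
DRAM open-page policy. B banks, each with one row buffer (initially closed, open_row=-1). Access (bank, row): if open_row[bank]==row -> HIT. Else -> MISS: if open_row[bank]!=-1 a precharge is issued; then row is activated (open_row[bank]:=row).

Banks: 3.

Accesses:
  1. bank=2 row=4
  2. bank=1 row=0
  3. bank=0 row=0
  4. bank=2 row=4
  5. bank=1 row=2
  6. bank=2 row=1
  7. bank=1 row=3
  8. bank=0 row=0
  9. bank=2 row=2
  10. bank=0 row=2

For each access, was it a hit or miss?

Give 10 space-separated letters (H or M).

Answer: M M M H M M M H M M

Derivation:
Acc 1: bank2 row4 -> MISS (open row4); precharges=0
Acc 2: bank1 row0 -> MISS (open row0); precharges=0
Acc 3: bank0 row0 -> MISS (open row0); precharges=0
Acc 4: bank2 row4 -> HIT
Acc 5: bank1 row2 -> MISS (open row2); precharges=1
Acc 6: bank2 row1 -> MISS (open row1); precharges=2
Acc 7: bank1 row3 -> MISS (open row3); precharges=3
Acc 8: bank0 row0 -> HIT
Acc 9: bank2 row2 -> MISS (open row2); precharges=4
Acc 10: bank0 row2 -> MISS (open row2); precharges=5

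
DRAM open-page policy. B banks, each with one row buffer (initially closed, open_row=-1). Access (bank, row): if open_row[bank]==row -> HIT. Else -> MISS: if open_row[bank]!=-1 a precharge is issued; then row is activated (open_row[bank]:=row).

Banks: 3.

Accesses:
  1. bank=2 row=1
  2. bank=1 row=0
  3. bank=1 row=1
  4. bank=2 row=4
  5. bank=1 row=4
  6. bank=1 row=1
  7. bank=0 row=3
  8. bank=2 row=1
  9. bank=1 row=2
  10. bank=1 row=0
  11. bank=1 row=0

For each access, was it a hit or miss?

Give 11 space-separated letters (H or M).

Answer: M M M M M M M M M M H

Derivation:
Acc 1: bank2 row1 -> MISS (open row1); precharges=0
Acc 2: bank1 row0 -> MISS (open row0); precharges=0
Acc 3: bank1 row1 -> MISS (open row1); precharges=1
Acc 4: bank2 row4 -> MISS (open row4); precharges=2
Acc 5: bank1 row4 -> MISS (open row4); precharges=3
Acc 6: bank1 row1 -> MISS (open row1); precharges=4
Acc 7: bank0 row3 -> MISS (open row3); precharges=4
Acc 8: bank2 row1 -> MISS (open row1); precharges=5
Acc 9: bank1 row2 -> MISS (open row2); precharges=6
Acc 10: bank1 row0 -> MISS (open row0); precharges=7
Acc 11: bank1 row0 -> HIT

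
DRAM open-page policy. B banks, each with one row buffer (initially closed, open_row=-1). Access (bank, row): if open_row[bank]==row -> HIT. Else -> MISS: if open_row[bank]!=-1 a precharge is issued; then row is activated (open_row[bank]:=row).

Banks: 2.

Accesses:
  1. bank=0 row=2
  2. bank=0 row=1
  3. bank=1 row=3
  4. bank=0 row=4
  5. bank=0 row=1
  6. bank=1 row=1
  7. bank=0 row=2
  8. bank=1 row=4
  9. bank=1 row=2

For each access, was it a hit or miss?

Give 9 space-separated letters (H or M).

Answer: M M M M M M M M M

Derivation:
Acc 1: bank0 row2 -> MISS (open row2); precharges=0
Acc 2: bank0 row1 -> MISS (open row1); precharges=1
Acc 3: bank1 row3 -> MISS (open row3); precharges=1
Acc 4: bank0 row4 -> MISS (open row4); precharges=2
Acc 5: bank0 row1 -> MISS (open row1); precharges=3
Acc 6: bank1 row1 -> MISS (open row1); precharges=4
Acc 7: bank0 row2 -> MISS (open row2); precharges=5
Acc 8: bank1 row4 -> MISS (open row4); precharges=6
Acc 9: bank1 row2 -> MISS (open row2); precharges=7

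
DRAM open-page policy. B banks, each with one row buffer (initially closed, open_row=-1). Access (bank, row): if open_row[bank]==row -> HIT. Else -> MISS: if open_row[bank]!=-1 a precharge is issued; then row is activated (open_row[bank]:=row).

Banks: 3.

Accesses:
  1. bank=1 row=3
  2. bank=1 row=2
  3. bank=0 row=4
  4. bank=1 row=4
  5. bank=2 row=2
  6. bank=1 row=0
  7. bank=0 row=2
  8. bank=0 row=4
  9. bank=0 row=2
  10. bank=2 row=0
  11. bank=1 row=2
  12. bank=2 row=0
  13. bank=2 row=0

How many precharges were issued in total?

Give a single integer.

Acc 1: bank1 row3 -> MISS (open row3); precharges=0
Acc 2: bank1 row2 -> MISS (open row2); precharges=1
Acc 3: bank0 row4 -> MISS (open row4); precharges=1
Acc 4: bank1 row4 -> MISS (open row4); precharges=2
Acc 5: bank2 row2 -> MISS (open row2); precharges=2
Acc 6: bank1 row0 -> MISS (open row0); precharges=3
Acc 7: bank0 row2 -> MISS (open row2); precharges=4
Acc 8: bank0 row4 -> MISS (open row4); precharges=5
Acc 9: bank0 row2 -> MISS (open row2); precharges=6
Acc 10: bank2 row0 -> MISS (open row0); precharges=7
Acc 11: bank1 row2 -> MISS (open row2); precharges=8
Acc 12: bank2 row0 -> HIT
Acc 13: bank2 row0 -> HIT

Answer: 8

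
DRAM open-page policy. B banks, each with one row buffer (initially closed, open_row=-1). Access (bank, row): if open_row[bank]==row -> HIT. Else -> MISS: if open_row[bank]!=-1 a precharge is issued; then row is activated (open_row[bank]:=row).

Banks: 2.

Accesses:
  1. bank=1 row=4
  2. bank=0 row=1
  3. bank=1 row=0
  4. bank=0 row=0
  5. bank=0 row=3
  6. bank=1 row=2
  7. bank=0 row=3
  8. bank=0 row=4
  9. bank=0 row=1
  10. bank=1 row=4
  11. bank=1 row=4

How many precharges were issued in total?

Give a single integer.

Acc 1: bank1 row4 -> MISS (open row4); precharges=0
Acc 2: bank0 row1 -> MISS (open row1); precharges=0
Acc 3: bank1 row0 -> MISS (open row0); precharges=1
Acc 4: bank0 row0 -> MISS (open row0); precharges=2
Acc 5: bank0 row3 -> MISS (open row3); precharges=3
Acc 6: bank1 row2 -> MISS (open row2); precharges=4
Acc 7: bank0 row3 -> HIT
Acc 8: bank0 row4 -> MISS (open row4); precharges=5
Acc 9: bank0 row1 -> MISS (open row1); precharges=6
Acc 10: bank1 row4 -> MISS (open row4); precharges=7
Acc 11: bank1 row4 -> HIT

Answer: 7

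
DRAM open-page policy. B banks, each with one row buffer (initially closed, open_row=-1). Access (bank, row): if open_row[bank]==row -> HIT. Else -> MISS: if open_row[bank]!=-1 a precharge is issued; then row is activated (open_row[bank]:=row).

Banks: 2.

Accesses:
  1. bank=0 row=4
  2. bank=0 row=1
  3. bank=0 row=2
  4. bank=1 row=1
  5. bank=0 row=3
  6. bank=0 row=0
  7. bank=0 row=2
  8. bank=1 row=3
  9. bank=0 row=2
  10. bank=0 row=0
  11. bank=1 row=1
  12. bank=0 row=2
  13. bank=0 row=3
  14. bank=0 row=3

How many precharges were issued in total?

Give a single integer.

Acc 1: bank0 row4 -> MISS (open row4); precharges=0
Acc 2: bank0 row1 -> MISS (open row1); precharges=1
Acc 3: bank0 row2 -> MISS (open row2); precharges=2
Acc 4: bank1 row1 -> MISS (open row1); precharges=2
Acc 5: bank0 row3 -> MISS (open row3); precharges=3
Acc 6: bank0 row0 -> MISS (open row0); precharges=4
Acc 7: bank0 row2 -> MISS (open row2); precharges=5
Acc 8: bank1 row3 -> MISS (open row3); precharges=6
Acc 9: bank0 row2 -> HIT
Acc 10: bank0 row0 -> MISS (open row0); precharges=7
Acc 11: bank1 row1 -> MISS (open row1); precharges=8
Acc 12: bank0 row2 -> MISS (open row2); precharges=9
Acc 13: bank0 row3 -> MISS (open row3); precharges=10
Acc 14: bank0 row3 -> HIT

Answer: 10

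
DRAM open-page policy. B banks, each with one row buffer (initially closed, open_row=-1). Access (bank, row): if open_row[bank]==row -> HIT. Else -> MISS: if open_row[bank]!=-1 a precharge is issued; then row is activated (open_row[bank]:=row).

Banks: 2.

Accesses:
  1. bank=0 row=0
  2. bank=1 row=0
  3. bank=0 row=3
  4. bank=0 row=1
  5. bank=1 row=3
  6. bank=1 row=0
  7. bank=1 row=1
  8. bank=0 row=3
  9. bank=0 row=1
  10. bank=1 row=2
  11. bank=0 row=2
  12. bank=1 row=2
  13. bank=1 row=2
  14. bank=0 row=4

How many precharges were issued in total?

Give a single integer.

Acc 1: bank0 row0 -> MISS (open row0); precharges=0
Acc 2: bank1 row0 -> MISS (open row0); precharges=0
Acc 3: bank0 row3 -> MISS (open row3); precharges=1
Acc 4: bank0 row1 -> MISS (open row1); precharges=2
Acc 5: bank1 row3 -> MISS (open row3); precharges=3
Acc 6: bank1 row0 -> MISS (open row0); precharges=4
Acc 7: bank1 row1 -> MISS (open row1); precharges=5
Acc 8: bank0 row3 -> MISS (open row3); precharges=6
Acc 9: bank0 row1 -> MISS (open row1); precharges=7
Acc 10: bank1 row2 -> MISS (open row2); precharges=8
Acc 11: bank0 row2 -> MISS (open row2); precharges=9
Acc 12: bank1 row2 -> HIT
Acc 13: bank1 row2 -> HIT
Acc 14: bank0 row4 -> MISS (open row4); precharges=10

Answer: 10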